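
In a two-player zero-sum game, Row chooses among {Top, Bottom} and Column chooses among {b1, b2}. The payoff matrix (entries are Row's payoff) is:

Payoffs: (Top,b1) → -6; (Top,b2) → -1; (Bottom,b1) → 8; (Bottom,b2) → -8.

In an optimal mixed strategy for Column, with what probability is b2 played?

Row minima: Top → -6, Bottom → -8; maximin = -6.
Column maxima: b1 → 8, b2 → -1; minimax = -1.
-6 ≠ -1, so there is no saddle point; optimal play is mixed.
Let Row play Top with probability p. Expected payoff against b1: (-6)p + 8(1−p) = −14p + 8; against b2: (-1)p + (-8)(1−p) = 7p − 8.
Setting these equal: −14p + 8 = 7p − 8 ⇒ −21p = -16 ⇒ p = 16/21, and the value is (-14)·(16/21) + 8 = -8/3.
For Column: with q = P(b1), equating Top's and Bottom's payoffs gives −5q − 1 = 16q − 8 ⇒ q = 1/3.

2/3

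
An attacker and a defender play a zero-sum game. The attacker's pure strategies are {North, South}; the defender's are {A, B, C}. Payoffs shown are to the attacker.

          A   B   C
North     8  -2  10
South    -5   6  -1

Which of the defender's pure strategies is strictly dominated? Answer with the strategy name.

A holds the attacker's payoff strictly below C in every row: 8 < 10, -5 < -1.
So C is strictly dominated for the defender.

C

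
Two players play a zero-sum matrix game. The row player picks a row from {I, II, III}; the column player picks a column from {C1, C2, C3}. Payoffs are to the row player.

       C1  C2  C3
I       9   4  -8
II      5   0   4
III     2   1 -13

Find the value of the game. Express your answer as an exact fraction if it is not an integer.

1

Row minima: I → -8, II → 0, III → -13; maximin = 0.
Column maxima: C1 → 9, C2 → 4, C3 → 4; minimax = 4.
0 ≠ 4, so there is no saddle point; optimal play is mixed.
III is strictly dominated by I, so the row player never plays it.
C1 is strictly dominated by C2 (it gives the row player strictly more in every row), so the column player never plays it.
On the remaining 2×2 (I, II vs C2, C3):
Let the row player play I with probability p. Expected payoff against C2: 4p + 0(1−p) = 4p; against C3: (-8)p + 4(1−p) = −12p + 4.
Setting these equal: 4p = −12p + 4 ⇒ 16p = 4 ⇒ p = 1/4, and the value is (4)·(1/4) = 1.
For the column player: with q = P(C2), equating I's and II's payoffs gives 12q − 8 = −4q + 4 ⇒ q = 3/4.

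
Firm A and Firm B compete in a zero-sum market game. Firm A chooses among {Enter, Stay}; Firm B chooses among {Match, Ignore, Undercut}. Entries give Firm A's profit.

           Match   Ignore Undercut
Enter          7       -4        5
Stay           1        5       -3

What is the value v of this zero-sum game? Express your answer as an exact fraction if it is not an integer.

13/17

Row minima: Enter → -4, Stay → -3; maximin = -3.
Column maxima: Match → 7, Ignore → 5, Undercut → 5; minimax = 5.
-3 ≠ 5, so there is no saddle point; optimal play is mixed.
Match is strictly dominated by Undercut (it gives Firm A strictly more in every row), so Firm B never plays it.
On the remaining 2×2 (Enter, Stay vs Ignore, Undercut):
Let Firm A play Enter with probability p. Expected payoff against Ignore: (-4)p + 5(1−p) = −9p + 5; against Undercut: 5p + (-3)(1−p) = 8p − 3.
Setting these equal: −9p + 5 = 8p − 3 ⇒ −17p = -8 ⇒ p = 8/17, and the value is (-9)·(8/17) + 5 = 13/17.
For Firm B: with q = P(Ignore), equating Enter's and Stay's payoffs gives −9q + 5 = 8q − 3 ⇒ q = 8/17.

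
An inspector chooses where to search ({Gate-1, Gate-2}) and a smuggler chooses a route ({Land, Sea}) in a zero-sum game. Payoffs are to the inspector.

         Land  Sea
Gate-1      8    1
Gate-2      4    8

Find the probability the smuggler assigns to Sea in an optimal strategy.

4/11

Row minima: Gate-1 → 1, Gate-2 → 4; maximin = 4.
Column maxima: Land → 8, Sea → 8; minimax = 8.
4 ≠ 8, so there is no saddle point; optimal play is mixed.
Let the inspector play Gate-1 with probability p. Expected payoff against Land: 8p + 4(1−p) = 4p + 4; against Sea: 1p + 8(1−p) = −7p + 8.
Setting these equal: 4p + 4 = −7p + 8 ⇒ 11p = 4 ⇒ p = 4/11, and the value is (4)·(4/11) + 4 = 60/11.
For the smuggler: with q = P(Land), equating Gate-1's and Gate-2's payoffs gives 7q + 1 = −4q + 8 ⇒ q = 7/11.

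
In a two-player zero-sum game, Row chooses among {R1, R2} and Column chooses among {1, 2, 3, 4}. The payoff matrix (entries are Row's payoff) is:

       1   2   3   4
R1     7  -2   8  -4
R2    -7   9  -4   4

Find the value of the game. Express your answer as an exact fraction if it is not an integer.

0

Row minima: R1 → -4, R2 → -7; maximin = -4.
Column maxima: 1 → 7, 2 → 9, 3 → 8, 4 → 4; minimax = 4.
-4 ≠ 4, so there is no saddle point; optimal play is mixed.
2 is strictly dominated by 4 (it gives Row strictly more in every row), so Column never plays it.
3 is strictly dominated by 1 (it gives Row strictly more in every row), so Column never plays it.
On the remaining 2×2 (R1, R2 vs 1, 4):
Let Row play R1 with probability p. Expected payoff against 1: 7p + (-7)(1−p) = 14p − 7; against 4: (-4)p + 4(1−p) = −8p + 4.
Setting these equal: 14p − 7 = −8p + 4 ⇒ 22p = 11 ⇒ p = 1/2, and the value is (14)·(1/2) − 7 = 0.
For Column: with q = P(1), equating R1's and R2's payoffs gives 11q − 4 = −11q + 4 ⇒ q = 4/11.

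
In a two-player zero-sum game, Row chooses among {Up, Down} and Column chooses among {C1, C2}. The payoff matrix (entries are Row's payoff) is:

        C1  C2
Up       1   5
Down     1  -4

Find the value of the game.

1

Row minima: Up → 1, Down → -4; maximin = 1.
Column maxima: C1 → 1, C2 → 5; minimax = 1.
Since maximin = minimax = 1, there is a saddle point and the value is 1.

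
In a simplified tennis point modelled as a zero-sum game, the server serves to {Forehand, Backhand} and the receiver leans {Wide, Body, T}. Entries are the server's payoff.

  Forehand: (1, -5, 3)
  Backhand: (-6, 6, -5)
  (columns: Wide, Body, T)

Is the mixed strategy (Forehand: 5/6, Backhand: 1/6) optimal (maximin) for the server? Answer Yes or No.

Against Wide this mix gives (5/6)·1 + (1/6)·(-6) = -1/6.
Against Body this mix gives (5/6)·(-5) + (1/6)·6 = -19/6.
Against T this mix gives (5/6)·3 + (1/6)·(-5) = 5/3.
The receiver will play Body, holding the server to -19/6. Shifting weight toward the row that does better against Body would raise this floor (the equalizing mix achieves -4/3 against both Body and Wide), so the proposed strategy is not optimal.

No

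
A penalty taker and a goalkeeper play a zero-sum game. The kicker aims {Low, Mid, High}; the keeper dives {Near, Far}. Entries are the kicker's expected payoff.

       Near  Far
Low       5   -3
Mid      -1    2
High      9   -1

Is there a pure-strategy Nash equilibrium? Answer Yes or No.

Row minima: Low → -3, Mid → -1, High → -1; maximin = -1.
Column maxima: Near → 9, Far → 2; minimax = 2.
-1 ≠ 2, so no pure-strategy equilibrium exists.

No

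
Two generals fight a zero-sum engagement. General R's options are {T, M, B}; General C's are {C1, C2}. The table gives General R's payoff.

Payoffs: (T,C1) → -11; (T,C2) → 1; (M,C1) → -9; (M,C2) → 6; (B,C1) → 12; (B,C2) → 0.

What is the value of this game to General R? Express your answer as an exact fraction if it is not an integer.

Row minima: T → -11, M → -9, B → 0; maximin = 0.
Column maxima: C1 → 12, C2 → 6; minimax = 6.
0 ≠ 6, so there is no saddle point; optimal play is mixed.
T is strictly dominated by M, so General R never plays it.
On the remaining 2×2 (M, B vs C1, C2):
Let General R play M with probability p. Expected payoff against C1: (-9)p + 12(1−p) = −21p + 12; against C2: 6p + 0(1−p) = 6p.
Setting these equal: −21p + 12 = 6p ⇒ −27p = -12 ⇒ p = 4/9, and the value is (-21)·(4/9) + 12 = 8/3.
For General C: with q = P(C1), equating M's and B's payoffs gives −15q + 6 = 12q ⇒ q = 2/9.

8/3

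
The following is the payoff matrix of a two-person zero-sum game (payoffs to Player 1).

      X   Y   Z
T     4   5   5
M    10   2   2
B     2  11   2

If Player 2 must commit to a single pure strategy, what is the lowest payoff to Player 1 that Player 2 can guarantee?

Column maxima: X → 10, Y → 11, Z → 5.
The smallest of these is 5.

5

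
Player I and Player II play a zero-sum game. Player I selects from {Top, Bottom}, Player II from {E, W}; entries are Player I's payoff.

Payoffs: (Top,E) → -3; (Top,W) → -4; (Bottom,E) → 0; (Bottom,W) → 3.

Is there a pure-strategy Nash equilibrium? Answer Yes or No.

Row minima: Top → -4, Bottom → 0; maximin = 0.
Column maxima: E → 0, W → 3; minimax = 0.
maximin = minimax = 0, so a saddle point exists.

Yes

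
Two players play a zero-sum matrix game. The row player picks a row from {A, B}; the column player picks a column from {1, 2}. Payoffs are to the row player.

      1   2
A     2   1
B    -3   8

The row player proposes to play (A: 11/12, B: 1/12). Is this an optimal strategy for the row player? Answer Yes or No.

Against 1 this mix gives (11/12)·2 + (1/12)·(-3) = 19/12.
Against 2 this mix gives (11/12)·1 + (1/12)·8 = 19/12.
All of the column player's active replies (1, 2) yield 19/12, and no column does worse for the row player. The mix makes the column player indifferent and guarantees 19/12, so it is optimal.

Yes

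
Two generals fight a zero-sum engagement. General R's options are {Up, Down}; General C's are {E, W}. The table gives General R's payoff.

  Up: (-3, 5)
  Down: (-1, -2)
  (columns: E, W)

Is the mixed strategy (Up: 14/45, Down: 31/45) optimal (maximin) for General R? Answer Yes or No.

No

Against E this mix gives (14/45)·(-3) + (31/45)·(-1) = -73/45.
Against W this mix gives (14/45)·5 + (31/45)·(-2) = 8/45.
General C will play E, holding General R to -73/45. Shifting weight toward the row that does better against E would raise this floor (the equalizing mix achieves -11/9 against both E and W), so the proposed strategy is not optimal.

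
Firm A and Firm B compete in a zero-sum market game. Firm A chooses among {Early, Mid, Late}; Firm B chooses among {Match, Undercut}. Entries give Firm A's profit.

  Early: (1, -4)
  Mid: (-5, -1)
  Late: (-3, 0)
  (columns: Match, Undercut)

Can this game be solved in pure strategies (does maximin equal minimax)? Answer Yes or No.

Row minima: Early → -4, Mid → -5, Late → -3; maximin = -3.
Column maxima: Match → 1, Undercut → 0; minimax = 0.
-3 ≠ 0, so no pure-strategy equilibrium exists.

No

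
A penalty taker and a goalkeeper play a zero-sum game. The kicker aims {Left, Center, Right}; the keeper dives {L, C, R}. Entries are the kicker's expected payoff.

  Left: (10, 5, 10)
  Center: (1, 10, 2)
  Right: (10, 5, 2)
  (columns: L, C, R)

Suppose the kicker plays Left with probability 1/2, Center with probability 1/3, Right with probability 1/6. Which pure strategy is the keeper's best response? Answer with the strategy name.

If the keeper plays L, the kicker's expected payoff is (1/2)·10 + (1/3)·1 + (1/6)·10 = 7.
If the keeper plays C, the kicker's expected payoff is (1/2)·5 + (1/3)·10 + (1/6)·5 = 20/3.
If the keeper plays R, the kicker's expected payoff is (1/2)·10 + (1/3)·2 + (1/6)·2 = 6.
The keeper minimizes the kicker's payoff; the smallest is 6, so the best response is R.

R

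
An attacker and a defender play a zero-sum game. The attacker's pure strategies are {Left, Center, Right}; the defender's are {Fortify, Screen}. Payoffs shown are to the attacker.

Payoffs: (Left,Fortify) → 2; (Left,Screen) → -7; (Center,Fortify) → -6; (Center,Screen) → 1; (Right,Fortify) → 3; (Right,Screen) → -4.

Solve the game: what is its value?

-3/2

Row minima: Left → -7, Center → -6, Right → -4; maximin = -4.
Column maxima: Fortify → 3, Screen → 1; minimax = 1.
-4 ≠ 1, so there is no saddle point; optimal play is mixed.
Left is strictly dominated by Right, so the attacker never plays it.
On the remaining 2×2 (Center, Right vs Fortify, Screen):
Let the attacker play Center with probability p. Expected payoff against Fortify: (-6)p + 3(1−p) = −9p + 3; against Screen: 1p + (-4)(1−p) = 5p − 4.
Setting these equal: −9p + 3 = 5p − 4 ⇒ −14p = -7 ⇒ p = 1/2, and the value is (-9)·(1/2) + 3 = -3/2.
For the defender: with q = P(Fortify), equating Center's and Right's payoffs gives −7q + 1 = 7q − 4 ⇒ q = 5/14.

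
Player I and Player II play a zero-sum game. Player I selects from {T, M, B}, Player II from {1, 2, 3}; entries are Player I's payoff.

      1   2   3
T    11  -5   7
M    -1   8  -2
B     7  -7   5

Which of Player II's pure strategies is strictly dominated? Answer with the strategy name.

3 holds Player I's payoff strictly below 1 in every row: 7 < 11, -2 < -1, 5 < 7.
So 1 is strictly dominated for Player II.

1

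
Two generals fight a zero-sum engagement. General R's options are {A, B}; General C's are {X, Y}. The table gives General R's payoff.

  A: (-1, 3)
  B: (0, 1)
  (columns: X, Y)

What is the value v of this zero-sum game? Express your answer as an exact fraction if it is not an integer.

0

Row minima: A → -1, B → 0; maximin = 0.
Column maxima: X → 0, Y → 3; minimax = 0.
Since maximin = minimax = 0, there is a saddle point and the value is 0.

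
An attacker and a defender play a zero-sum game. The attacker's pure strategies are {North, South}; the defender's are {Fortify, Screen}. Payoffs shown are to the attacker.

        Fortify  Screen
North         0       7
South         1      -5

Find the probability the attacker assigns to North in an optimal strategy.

6/13

Row minima: North → 0, South → -5; maximin = 0.
Column maxima: Fortify → 1, Screen → 7; minimax = 1.
0 ≠ 1, so there is no saddle point; optimal play is mixed.
Let the attacker play North with probability p. Expected payoff against Fortify: 0p + 1(1−p) = −p + 1; against Screen: 7p + (-5)(1−p) = 12p − 5.
Setting these equal: −p + 1 = 12p − 5 ⇒ −13p = -6 ⇒ p = 6/13, and the value is (-1)·(6/13) + 1 = 7/13.
For the defender: with q = P(Fortify), equating North's and South's payoffs gives −7q + 7 = 6q − 5 ⇒ q = 12/13.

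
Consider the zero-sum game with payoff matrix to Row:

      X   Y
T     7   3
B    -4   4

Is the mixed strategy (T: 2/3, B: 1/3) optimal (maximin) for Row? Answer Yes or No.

Yes

Against X this mix gives (2/3)·7 + (1/3)·(-4) = 10/3.
Against Y this mix gives (2/3)·3 + (1/3)·4 = 10/3.
All of Column's active replies (X, Y) yield 10/3, and no column does worse for Row. The mix makes Column indifferent and guarantees 10/3, so it is optimal.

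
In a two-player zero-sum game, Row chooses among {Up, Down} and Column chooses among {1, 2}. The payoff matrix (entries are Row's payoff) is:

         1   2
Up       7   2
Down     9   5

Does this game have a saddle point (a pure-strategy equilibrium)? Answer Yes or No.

Yes

Row minima: Up → 2, Down → 5; maximin = 5.
Column maxima: 1 → 9, 2 → 5; minimax = 5.
maximin = minimax = 5, so a saddle point exists.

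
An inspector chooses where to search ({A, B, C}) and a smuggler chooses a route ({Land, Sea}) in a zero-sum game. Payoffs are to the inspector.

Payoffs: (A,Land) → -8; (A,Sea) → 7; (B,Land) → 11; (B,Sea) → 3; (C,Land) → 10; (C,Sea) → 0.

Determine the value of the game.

101/23

Row minima: A → -8, B → 3, C → 0; maximin = 3.
Column maxima: Land → 11, Sea → 7; minimax = 7.
3 ≠ 7, so there is no saddle point; optimal play is mixed.
C is strictly dominated by B, so the inspector never plays it.
On the remaining 2×2 (A, B vs Land, Sea):
Let the inspector play A with probability p. Expected payoff against Land: (-8)p + 11(1−p) = −19p + 11; against Sea: 7p + 3(1−p) = 4p + 3.
Setting these equal: −19p + 11 = 4p + 3 ⇒ −23p = -8 ⇒ p = 8/23, and the value is (-19)·(8/23) + 11 = 101/23.
For the smuggler: with q = P(Land), equating A's and B's payoffs gives −15q + 7 = 8q + 3 ⇒ q = 4/23.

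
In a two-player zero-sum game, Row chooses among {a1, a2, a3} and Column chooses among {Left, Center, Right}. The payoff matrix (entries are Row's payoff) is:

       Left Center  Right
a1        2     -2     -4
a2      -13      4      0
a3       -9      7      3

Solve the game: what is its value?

-5/3

Row minima: a1 → -4, a2 → -13, a3 → -9; maximin = -4.
Column maxima: Left → 2, Center → 7, Right → 3; minimax = 2.
-4 ≠ 2, so there is no saddle point; optimal play is mixed.
a2 is strictly dominated by a3, so Row never plays it.
Center is strictly dominated by Right (it gives Row strictly more in every row), so Column never plays it.
On the remaining 2×2 (a1, a3 vs Left, Right):
Let Row play a1 with probability p. Expected payoff against Left: 2p + (-9)(1−p) = 11p − 9; against Right: (-4)p + 3(1−p) = −7p + 3.
Setting these equal: 11p − 9 = −7p + 3 ⇒ 18p = 12 ⇒ p = 2/3, and the value is (11)·(2/3) − 9 = -5/3.
For Column: with q = P(Left), equating a1's and a3's payoffs gives 6q − 4 = −12q + 3 ⇒ q = 7/18.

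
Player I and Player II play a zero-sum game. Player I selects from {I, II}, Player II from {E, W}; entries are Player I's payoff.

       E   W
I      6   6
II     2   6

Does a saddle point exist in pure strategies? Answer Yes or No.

Row minima: I → 6, II → 2; maximin = 6.
Column maxima: E → 6, W → 6; minimax = 6.
maximin = minimax = 6, so a saddle point exists.

Yes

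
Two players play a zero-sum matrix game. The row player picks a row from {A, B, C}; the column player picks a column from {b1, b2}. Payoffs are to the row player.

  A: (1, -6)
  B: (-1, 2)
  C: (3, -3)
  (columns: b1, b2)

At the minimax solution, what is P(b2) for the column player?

Row minima: A → -6, B → -1, C → -3; maximin = -1.
Column maxima: b1 → 3, b2 → 2; minimax = 2.
-1 ≠ 2, so there is no saddle point; optimal play is mixed.
A is strictly dominated by C, so the row player never plays it.
On the remaining 2×2 (B, C vs b1, b2):
Let the row player play B with probability p. Expected payoff against b1: (-1)p + 3(1−p) = −4p + 3; against b2: 2p + (-3)(1−p) = 5p − 3.
Setting these equal: −4p + 3 = 5p − 3 ⇒ −9p = -6 ⇒ p = 2/3, and the value is (-4)·(2/3) + 3 = 1/3.
For the column player: with q = P(b1), equating B's and C's payoffs gives −3q + 2 = 6q − 3 ⇒ q = 5/9.

4/9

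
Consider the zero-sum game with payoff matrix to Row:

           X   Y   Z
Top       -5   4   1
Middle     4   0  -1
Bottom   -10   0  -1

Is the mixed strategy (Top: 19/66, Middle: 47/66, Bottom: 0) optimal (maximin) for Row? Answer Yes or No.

Against X this mix gives (19/66)·(-5) + (47/66)·4 = 31/22.
Against Y this mix gives (19/66)·4 + (47/66)·0 = 38/33.
Against Z this mix gives (19/66)·1 + (47/66)·(-1) = -14/33.
Column will play Z, holding Row to -14/33. Shifting weight toward the row that does better against Z would raise this floor (the equalizing mix achieves -1/11 against both Z and X), so the proposed strategy is not optimal.

No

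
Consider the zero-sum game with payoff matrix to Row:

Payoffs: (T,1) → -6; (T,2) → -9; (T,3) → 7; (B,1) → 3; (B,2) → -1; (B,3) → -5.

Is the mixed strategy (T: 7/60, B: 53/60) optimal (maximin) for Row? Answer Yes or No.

Against 1 this mix gives (7/60)·(-6) + (53/60)·3 = 39/20.
Against 2 this mix gives (7/60)·(-9) + (53/60)·(-1) = -29/15.
Against 3 this mix gives (7/60)·7 + (53/60)·(-5) = -18/5.
Column will play 3, holding Row to -18/5. Shifting weight toward the row that does better against 3 would raise this floor (the equalizing mix achieves -13/5 against both 3 and 2), so the proposed strategy is not optimal.

No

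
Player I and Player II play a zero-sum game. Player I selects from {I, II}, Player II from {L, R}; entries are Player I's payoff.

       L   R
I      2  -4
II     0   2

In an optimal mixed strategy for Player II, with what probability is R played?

1/4

Row minima: I → -4, II → 0; maximin = 0.
Column maxima: L → 2, R → 2; minimax = 2.
0 ≠ 2, so there is no saddle point; optimal play is mixed.
Let Player I play I with probability p. Expected payoff against L: 2p + 0(1−p) = 2p; against R: (-4)p + 2(1−p) = −6p + 2.
Setting these equal: 2p = −6p + 2 ⇒ 8p = 2 ⇒ p = 1/4, and the value is (2)·(1/4) = 1/2.
For Player II: with q = P(L), equating I's and II's payoffs gives 6q − 4 = −2q + 2 ⇒ q = 3/4.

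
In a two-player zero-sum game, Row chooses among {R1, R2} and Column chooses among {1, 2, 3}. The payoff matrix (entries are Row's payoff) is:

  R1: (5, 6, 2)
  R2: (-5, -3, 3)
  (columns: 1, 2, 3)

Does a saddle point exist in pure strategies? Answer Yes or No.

No

Row minima: R1 → 2, R2 → -5; maximin = 2.
Column maxima: 1 → 5, 2 → 6, 3 → 3; minimax = 3.
2 ≠ 3, so no pure-strategy equilibrium exists.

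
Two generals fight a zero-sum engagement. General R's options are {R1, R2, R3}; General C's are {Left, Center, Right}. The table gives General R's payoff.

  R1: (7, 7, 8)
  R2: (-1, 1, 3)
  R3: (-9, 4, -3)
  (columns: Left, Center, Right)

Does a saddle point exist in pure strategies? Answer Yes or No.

Row minima: R1 → 7, R2 → -1, R3 → -9; maximin = 7.
Column maxima: Left → 7, Center → 7, Right → 8; minimax = 7.
maximin = minimax = 7, so a saddle point exists.

Yes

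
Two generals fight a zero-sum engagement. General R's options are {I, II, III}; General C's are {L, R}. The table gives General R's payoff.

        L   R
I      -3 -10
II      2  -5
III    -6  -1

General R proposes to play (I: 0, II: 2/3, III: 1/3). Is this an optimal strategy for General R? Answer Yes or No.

Against L this mix gives (2/3)·2 + (1/3)·(-6) = -2/3.
Against R this mix gives (2/3)·(-5) + (1/3)·(-1) = -11/3.
General C will play R, holding General R to -11/3. Shifting weight toward the row that does better against R would raise this floor (the equalizing mix achieves -8/3 against both R and L), so the proposed strategy is not optimal.

No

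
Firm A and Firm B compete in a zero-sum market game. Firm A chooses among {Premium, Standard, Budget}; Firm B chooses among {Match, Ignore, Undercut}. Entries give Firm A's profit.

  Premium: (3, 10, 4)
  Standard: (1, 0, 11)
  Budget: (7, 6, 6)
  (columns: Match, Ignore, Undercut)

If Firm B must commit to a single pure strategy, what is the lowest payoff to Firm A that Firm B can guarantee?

7

Column maxima: Match → 7, Ignore → 10, Undercut → 11.
The smallest of these is 7.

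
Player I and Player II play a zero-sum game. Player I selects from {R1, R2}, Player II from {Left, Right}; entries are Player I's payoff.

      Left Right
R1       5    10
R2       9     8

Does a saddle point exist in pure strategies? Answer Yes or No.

No

Row minima: R1 → 5, R2 → 8; maximin = 8.
Column maxima: Left → 9, Right → 10; minimax = 9.
8 ≠ 9, so no pure-strategy equilibrium exists.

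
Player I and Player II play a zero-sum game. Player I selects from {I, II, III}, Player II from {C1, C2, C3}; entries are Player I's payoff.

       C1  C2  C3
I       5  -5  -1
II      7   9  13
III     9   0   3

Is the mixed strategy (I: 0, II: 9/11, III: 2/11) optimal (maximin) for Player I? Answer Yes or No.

Against C1 this mix gives (9/11)·7 + (2/11)·9 = 81/11.
Against C2 this mix gives (9/11)·9 + (2/11)·0 = 81/11.
Against C3 this mix gives (9/11)·13 + (2/11)·3 = 123/11.
All of Player II's active replies (C1, C2) yield 81/11, and no column does worse for Player I. The mix makes Player II indifferent and guarantees 81/11, so it is optimal.

Yes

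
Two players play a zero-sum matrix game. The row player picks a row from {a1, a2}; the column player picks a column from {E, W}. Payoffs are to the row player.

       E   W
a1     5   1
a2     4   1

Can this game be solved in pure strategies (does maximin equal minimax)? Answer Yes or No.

Yes

Row minima: a1 → 1, a2 → 1; maximin = 1.
Column maxima: E → 5, W → 1; minimax = 1.
maximin = minimax = 1, so a saddle point exists.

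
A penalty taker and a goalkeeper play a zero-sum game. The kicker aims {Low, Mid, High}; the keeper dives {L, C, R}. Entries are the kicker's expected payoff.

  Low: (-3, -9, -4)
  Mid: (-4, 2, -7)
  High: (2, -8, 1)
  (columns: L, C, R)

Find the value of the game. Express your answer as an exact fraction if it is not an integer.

-3

Row minima: Low → -9, Mid → -7, High → -8; maximin = -7.
Column maxima: L → 2, C → 2, R → 1; minimax = 1.
-7 ≠ 1, so there is no saddle point; optimal play is mixed.
Low is strictly dominated by High, so the kicker never plays it.
L is strictly dominated by R (it gives the kicker strictly more in every row), so the keeper never plays it.
On the remaining 2×2 (Mid, High vs C, R):
Let the kicker play Mid with probability p. Expected payoff against C: 2p + (-8)(1−p) = 10p − 8; against R: (-7)p + 1(1−p) = −8p + 1.
Setting these equal: 10p − 8 = −8p + 1 ⇒ 18p = 9 ⇒ p = 1/2, and the value is (10)·(1/2) − 8 = -3.
For the keeper: with q = P(C), equating Mid's and High's payoffs gives 9q − 7 = −9q + 1 ⇒ q = 4/9.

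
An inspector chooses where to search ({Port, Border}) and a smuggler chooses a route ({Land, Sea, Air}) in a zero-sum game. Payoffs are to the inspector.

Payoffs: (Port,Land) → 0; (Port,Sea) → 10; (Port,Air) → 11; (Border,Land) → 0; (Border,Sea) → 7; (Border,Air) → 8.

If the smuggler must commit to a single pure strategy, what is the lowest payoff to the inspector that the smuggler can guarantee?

Column maxima: Land → 0, Sea → 10, Air → 11.
The smallest of these is 0.

0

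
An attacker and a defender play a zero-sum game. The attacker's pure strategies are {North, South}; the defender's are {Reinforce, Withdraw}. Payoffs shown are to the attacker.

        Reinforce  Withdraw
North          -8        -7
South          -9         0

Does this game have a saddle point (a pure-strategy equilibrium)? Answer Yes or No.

Row minima: North → -8, South → -9; maximin = -8.
Column maxima: Reinforce → -8, Withdraw → 0; minimax = -8.
maximin = minimax = -8, so a saddle point exists.

Yes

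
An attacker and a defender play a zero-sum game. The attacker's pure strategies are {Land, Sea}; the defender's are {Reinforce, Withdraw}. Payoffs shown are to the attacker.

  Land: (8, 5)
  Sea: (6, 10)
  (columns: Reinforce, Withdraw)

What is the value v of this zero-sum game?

Row minima: Land → 5, Sea → 6; maximin = 6.
Column maxima: Reinforce → 8, Withdraw → 10; minimax = 8.
6 ≠ 8, so there is no saddle point; optimal play is mixed.
Let the attacker play Land with probability p. Expected payoff against Reinforce: 8p + 6(1−p) = 2p + 6; against Withdraw: 5p + 10(1−p) = −5p + 10.
Setting these equal: 2p + 6 = −5p + 10 ⇒ 7p = 4 ⇒ p = 4/7, and the value is (2)·(4/7) + 6 = 50/7.
For the defender: with q = P(Reinforce), equating Land's and Sea's payoffs gives 3q + 5 = −4q + 10 ⇒ q = 5/7.

50/7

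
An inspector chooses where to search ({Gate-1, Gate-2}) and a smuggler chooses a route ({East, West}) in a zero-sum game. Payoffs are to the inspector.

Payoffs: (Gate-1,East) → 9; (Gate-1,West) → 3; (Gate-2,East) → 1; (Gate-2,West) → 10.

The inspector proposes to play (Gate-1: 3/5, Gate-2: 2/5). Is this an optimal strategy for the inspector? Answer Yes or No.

Against East this mix gives (3/5)·9 + (2/5)·1 = 29/5.
Against West this mix gives (3/5)·3 + (2/5)·10 = 29/5.
All of the smuggler's active replies (East, West) yield 29/5, and no column does worse for the inspector. The mix makes the smuggler indifferent and guarantees 29/5, so it is optimal.

Yes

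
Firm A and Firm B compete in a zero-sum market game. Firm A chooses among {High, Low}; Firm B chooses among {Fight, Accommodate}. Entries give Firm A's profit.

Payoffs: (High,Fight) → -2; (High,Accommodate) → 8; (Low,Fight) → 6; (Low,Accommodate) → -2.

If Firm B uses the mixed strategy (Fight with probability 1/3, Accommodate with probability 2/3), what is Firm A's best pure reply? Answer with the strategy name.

High

Expected payoff of High: (1/3)·(-2) + (2/3)·8 = 14/3.
Expected payoff of Low: (1/3)·6 + (2/3)·(-2) = 2/3.
The largest is 14/3, so Firm A's best response is High.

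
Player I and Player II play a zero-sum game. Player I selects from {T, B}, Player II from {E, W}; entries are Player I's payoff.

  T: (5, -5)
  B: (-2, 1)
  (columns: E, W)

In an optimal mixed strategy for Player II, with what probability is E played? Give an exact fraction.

6/13

Row minima: T → -5, B → -2; maximin = -2.
Column maxima: E → 5, W → 1; minimax = 1.
-2 ≠ 1, so there is no saddle point; optimal play is mixed.
Let Player I play T with probability p. Expected payoff against E: 5p + (-2)(1−p) = 7p − 2; against W: (-5)p + 1(1−p) = −6p + 1.
Setting these equal: 7p − 2 = −6p + 1 ⇒ 13p = 3 ⇒ p = 3/13, and the value is (7)·(3/13) − 2 = -5/13.
For Player II: with q = P(E), equating T's and B's payoffs gives 10q − 5 = −3q + 1 ⇒ q = 6/13.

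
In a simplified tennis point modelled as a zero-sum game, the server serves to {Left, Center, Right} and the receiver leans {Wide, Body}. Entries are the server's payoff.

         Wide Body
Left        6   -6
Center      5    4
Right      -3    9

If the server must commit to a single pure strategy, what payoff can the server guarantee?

4

Row minima: Left → -6, Center → 4, Right → -3.
The best of these is 4.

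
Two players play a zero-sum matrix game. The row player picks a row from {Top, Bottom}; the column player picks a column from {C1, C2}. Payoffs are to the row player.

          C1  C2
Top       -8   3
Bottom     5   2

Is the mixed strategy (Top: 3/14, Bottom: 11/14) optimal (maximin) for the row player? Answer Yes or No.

Against C1 this mix gives (3/14)·(-8) + (11/14)·5 = 31/14.
Against C2 this mix gives (3/14)·3 + (11/14)·2 = 31/14.
All of the column player's active replies (C1, C2) yield 31/14, and no column does worse for the row player. The mix makes the column player indifferent and guarantees 31/14, so it is optimal.

Yes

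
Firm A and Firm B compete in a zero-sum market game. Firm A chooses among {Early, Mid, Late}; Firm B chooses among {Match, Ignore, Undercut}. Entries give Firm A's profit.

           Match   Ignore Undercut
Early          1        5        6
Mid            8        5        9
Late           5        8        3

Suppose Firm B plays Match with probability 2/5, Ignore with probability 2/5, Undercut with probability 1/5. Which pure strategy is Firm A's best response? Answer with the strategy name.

Mid

Expected payoff of Early: (2/5)·1 + (2/5)·5 + (1/5)·6 = 18/5.
Expected payoff of Mid: (2/5)·8 + (2/5)·5 + (1/5)·9 = 7.
Expected payoff of Late: (2/5)·5 + (2/5)·8 + (1/5)·3 = 29/5.
The largest is 7, so Firm A's best response is Mid.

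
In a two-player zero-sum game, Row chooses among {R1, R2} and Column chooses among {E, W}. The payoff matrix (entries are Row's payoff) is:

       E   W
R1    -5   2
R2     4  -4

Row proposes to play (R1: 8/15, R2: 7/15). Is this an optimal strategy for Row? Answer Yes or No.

Against E this mix gives (8/15)·(-5) + (7/15)·4 = -4/5.
Against W this mix gives (8/15)·2 + (7/15)·(-4) = -4/5.
All of Column's active replies (E, W) yield -4/5, and no column does worse for Row. The mix makes Column indifferent and guarantees -4/5, so it is optimal.

Yes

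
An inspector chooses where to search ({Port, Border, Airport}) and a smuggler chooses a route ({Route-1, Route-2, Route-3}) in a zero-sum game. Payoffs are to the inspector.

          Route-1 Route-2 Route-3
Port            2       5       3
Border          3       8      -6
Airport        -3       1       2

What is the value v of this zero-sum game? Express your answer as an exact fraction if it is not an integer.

Row minima: Port → 2, Border → -6, Airport → -3; maximin = 2.
Column maxima: Route-1 → 3, Route-2 → 8, Route-3 → 3; minimax = 3.
2 ≠ 3, so there is no saddle point; optimal play is mixed.
Airport is strictly dominated by Port, so the inspector never plays it.
Route-2 is strictly dominated by Route-1 (it gives the inspector strictly more in every row), so the smuggler never plays it.
On the remaining 2×2 (Port, Border vs Route-1, Route-3):
Let the inspector play Port with probability p. Expected payoff against Route-1: 2p + 3(1−p) = −p + 3; against Route-3: 3p + (-6)(1−p) = 9p − 6.
Setting these equal: −p + 3 = 9p − 6 ⇒ −10p = -9 ⇒ p = 9/10, and the value is (-1)·(9/10) + 3 = 21/10.
For the smuggler: with q = P(Route-1), equating Port's and Border's payoffs gives −q + 3 = 9q − 6 ⇒ q = 9/10.

21/10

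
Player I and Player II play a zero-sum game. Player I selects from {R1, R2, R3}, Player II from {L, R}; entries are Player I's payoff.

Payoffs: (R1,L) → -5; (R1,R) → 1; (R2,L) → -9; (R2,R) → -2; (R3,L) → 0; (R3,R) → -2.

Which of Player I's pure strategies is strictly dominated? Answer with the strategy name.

R2

R1 gives a strictly higher payoff than R2 against every column: -5 > -9, 1 > -2.
So R2 is strictly dominated and Player I never plays it.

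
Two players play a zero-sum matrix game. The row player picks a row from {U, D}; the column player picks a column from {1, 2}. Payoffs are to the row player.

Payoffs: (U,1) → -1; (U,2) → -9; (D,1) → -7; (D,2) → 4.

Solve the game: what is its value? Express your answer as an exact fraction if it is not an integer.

Row minima: U → -9, D → -7; maximin = -7.
Column maxima: 1 → -1, 2 → 4; minimax = -1.
-7 ≠ -1, so there is no saddle point; optimal play is mixed.
Let the row player play U with probability p. Expected payoff against 1: (-1)p + (-7)(1−p) = 6p − 7; against 2: (-9)p + 4(1−p) = −13p + 4.
Setting these equal: 6p − 7 = −13p + 4 ⇒ 19p = 11 ⇒ p = 11/19, and the value is (6)·(11/19) − 7 = -67/19.
For the column player: with q = P(1), equating U's and D's payoffs gives 8q − 9 = −11q + 4 ⇒ q = 13/19.

-67/19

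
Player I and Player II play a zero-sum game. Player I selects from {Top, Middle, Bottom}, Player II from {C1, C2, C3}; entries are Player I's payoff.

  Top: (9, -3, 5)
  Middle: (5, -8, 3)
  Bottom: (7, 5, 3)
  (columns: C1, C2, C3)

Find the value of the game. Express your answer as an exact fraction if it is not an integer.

17/5

Row minima: Top → -3, Middle → -8, Bottom → 3; maximin = 3.
Column maxima: C1 → 9, C2 → 5, C3 → 5; minimax = 5.
3 ≠ 5, so there is no saddle point; optimal play is mixed.
Middle is strictly dominated by Top, so Player I never plays it.
C1 is strictly dominated by C2 (it gives Player I strictly more in every row), so Player II never plays it.
On the remaining 2×2 (Top, Bottom vs C2, C3):
Let Player I play Top with probability p. Expected payoff against C2: (-3)p + 5(1−p) = −8p + 5; against C3: 5p + 3(1−p) = 2p + 3.
Setting these equal: −8p + 5 = 2p + 3 ⇒ −10p = -2 ⇒ p = 1/5, and the value is (-8)·(1/5) + 5 = 17/5.
For Player II: with q = P(C2), equating Top's and Bottom's payoffs gives −8q + 5 = 2q + 3 ⇒ q = 1/5.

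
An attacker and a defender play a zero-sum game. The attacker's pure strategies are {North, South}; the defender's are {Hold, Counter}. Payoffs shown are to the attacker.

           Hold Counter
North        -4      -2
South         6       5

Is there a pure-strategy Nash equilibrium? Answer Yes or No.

Row minima: North → -4, South → 5; maximin = 5.
Column maxima: Hold → 6, Counter → 5; minimax = 5.
maximin = minimax = 5, so a saddle point exists.

Yes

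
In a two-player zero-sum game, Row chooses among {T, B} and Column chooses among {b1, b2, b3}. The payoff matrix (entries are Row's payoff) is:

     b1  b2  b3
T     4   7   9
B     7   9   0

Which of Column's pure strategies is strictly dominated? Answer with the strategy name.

b1 holds Row's payoff strictly below b2 in every row: 4 < 7, 7 < 9.
So b2 is strictly dominated for Column.

b2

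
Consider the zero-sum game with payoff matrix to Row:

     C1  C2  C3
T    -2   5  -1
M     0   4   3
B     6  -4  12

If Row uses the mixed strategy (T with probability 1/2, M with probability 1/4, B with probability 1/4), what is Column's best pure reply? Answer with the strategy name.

C1

If Column plays C1, Row's expected payoff is (1/2)·(-2) + (1/4)·0 + (1/4)·6 = 1/2.
If Column plays C2, Row's expected payoff is (1/2)·5 + (1/4)·4 + (1/4)·(-4) = 5/2.
If Column plays C3, Row's expected payoff is (1/2)·(-1) + (1/4)·3 + (1/4)·12 = 13/4.
Column minimizes Row's payoff; the smallest is 1/2, so the best response is C1.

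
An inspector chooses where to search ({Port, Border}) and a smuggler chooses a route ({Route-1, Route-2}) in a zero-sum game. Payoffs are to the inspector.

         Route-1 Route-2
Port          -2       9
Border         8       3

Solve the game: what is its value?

39/8

Row minima: Port → -2, Border → 3; maximin = 3.
Column maxima: Route-1 → 8, Route-2 → 9; minimax = 8.
3 ≠ 8, so there is no saddle point; optimal play is mixed.
Let the inspector play Port with probability p. Expected payoff against Route-1: (-2)p + 8(1−p) = −10p + 8; against Route-2: 9p + 3(1−p) = 6p + 3.
Setting these equal: −10p + 8 = 6p + 3 ⇒ −16p = -5 ⇒ p = 5/16, and the value is (-10)·(5/16) + 8 = 39/8.
For the smuggler: with q = P(Route-1), equating Port's and Border's payoffs gives −11q + 9 = 5q + 3 ⇒ q = 3/8.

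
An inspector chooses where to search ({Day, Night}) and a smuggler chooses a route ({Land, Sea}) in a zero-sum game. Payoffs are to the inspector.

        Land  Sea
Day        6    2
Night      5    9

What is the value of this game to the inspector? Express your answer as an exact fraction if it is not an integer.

Row minima: Day → 2, Night → 5; maximin = 5.
Column maxima: Land → 6, Sea → 9; minimax = 6.
5 ≠ 6, so there is no saddle point; optimal play is mixed.
Let the inspector play Day with probability p. Expected payoff against Land: 6p + 5(1−p) = p + 5; against Sea: 2p + 9(1−p) = −7p + 9.
Setting these equal: p + 5 = −7p + 9 ⇒ 8p = 4 ⇒ p = 1/2, and the value is (1)·(1/2) + 5 = 11/2.
For the smuggler: with q = P(Land), equating Day's and Night's payoffs gives 4q + 2 = −4q + 9 ⇒ q = 7/8.

11/2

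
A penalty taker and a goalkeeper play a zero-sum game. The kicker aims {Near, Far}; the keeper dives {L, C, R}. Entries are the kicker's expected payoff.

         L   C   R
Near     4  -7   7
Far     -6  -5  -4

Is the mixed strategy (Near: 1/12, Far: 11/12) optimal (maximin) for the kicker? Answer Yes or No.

Against L this mix gives (1/12)·4 + (11/12)·(-6) = -31/6.
Against C this mix gives (1/12)·(-7) + (11/12)·(-5) = -31/6.
Against R this mix gives (1/12)·7 + (11/12)·(-4) = -37/12.
All of the keeper's active replies (L, C) yield -31/6, and no column does worse for the kicker. The mix makes the keeper indifferent and guarantees -31/6, so it is optimal.

Yes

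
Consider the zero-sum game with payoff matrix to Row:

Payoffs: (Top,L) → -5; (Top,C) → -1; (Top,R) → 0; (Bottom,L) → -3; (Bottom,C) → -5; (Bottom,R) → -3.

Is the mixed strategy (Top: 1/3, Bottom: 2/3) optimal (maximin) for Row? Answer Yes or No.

Against L this mix gives (1/3)·(-5) + (2/3)·(-3) = -11/3.
Against C this mix gives (1/3)·(-1) + (2/3)·(-5) = -11/3.
Against R this mix gives (1/3)·0 + (2/3)·(-3) = -2.
All of Column's active replies (L, C) yield -11/3, and no column does worse for Row. The mix makes Column indifferent and guarantees -11/3, so it is optimal.

Yes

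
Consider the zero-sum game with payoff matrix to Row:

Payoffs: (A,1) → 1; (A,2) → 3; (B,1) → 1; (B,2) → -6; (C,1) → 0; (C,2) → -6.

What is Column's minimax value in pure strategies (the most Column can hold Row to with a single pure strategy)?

1

Column maxima: 1 → 1, 2 → 3.
The smallest of these is 1.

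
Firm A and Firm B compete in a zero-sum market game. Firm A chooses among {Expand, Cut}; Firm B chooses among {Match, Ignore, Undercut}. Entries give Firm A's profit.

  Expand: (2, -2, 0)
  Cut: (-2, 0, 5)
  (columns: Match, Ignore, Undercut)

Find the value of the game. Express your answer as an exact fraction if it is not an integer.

-2/3

Row minima: Expand → -2, Cut → -2; maximin = -2.
Column maxima: Match → 2, Ignore → 0, Undercut → 5; minimax = 0.
-2 ≠ 0, so there is no saddle point; optimal play is mixed.
Undercut is strictly dominated by Ignore (it gives Firm A strictly more in every row), so Firm B never plays it.
On the remaining 2×2 (Expand, Cut vs Match, Ignore):
Let Firm A play Expand with probability p. Expected payoff against Match: 2p + (-2)(1−p) = 4p − 2; against Ignore: (-2)p + 0(1−p) = −2p.
Setting these equal: 4p − 2 = −2p ⇒ 6p = 2 ⇒ p = 1/3, and the value is (4)·(1/3) − 2 = -2/3.
For Firm B: with q = P(Match), equating Expand's and Cut's payoffs gives 4q − 2 = −2q ⇒ q = 1/3.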